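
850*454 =385900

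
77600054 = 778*99743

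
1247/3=415  +  2/3 = 415.67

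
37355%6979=2460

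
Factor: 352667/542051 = 581/893  =  7^1*19^( - 1)*47^(-1) * 83^1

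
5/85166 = 5/85166  =  0.00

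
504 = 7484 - 6980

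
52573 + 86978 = 139551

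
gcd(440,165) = 55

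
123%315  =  123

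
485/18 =485/18 =26.94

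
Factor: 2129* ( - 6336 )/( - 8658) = 2^5*11^1*13^(-1)*37^(  -  1 )*2129^1=749408/481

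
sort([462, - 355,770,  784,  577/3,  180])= [ - 355, 180,577/3, 462,  770 , 784]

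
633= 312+321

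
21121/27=21121/27 = 782.26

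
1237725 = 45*27505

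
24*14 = 336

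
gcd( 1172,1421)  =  1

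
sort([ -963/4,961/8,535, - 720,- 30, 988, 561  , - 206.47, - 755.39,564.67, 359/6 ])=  [ - 755.39, - 720, - 963/4, - 206.47, - 30, 359/6, 961/8,535,561, 564.67,988] 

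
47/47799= 1/1017 = 0.00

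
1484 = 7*212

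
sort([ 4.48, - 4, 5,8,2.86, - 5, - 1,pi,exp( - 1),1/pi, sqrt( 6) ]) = [ - 5, -4,- 1, 1/pi , exp( - 1 ) , sqrt( 6), 2.86,  pi,4.48,  5,8 ]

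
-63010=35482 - 98492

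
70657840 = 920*76802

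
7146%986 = 244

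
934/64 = 14 + 19/32 = 14.59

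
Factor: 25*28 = 2^2*5^2*7^1 = 700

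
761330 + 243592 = 1004922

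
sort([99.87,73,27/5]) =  [27/5,73, 99.87]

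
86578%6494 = 2156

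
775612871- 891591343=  - 115978472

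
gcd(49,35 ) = 7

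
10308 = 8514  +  1794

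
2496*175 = 436800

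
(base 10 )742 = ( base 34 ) LS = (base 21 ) 1E7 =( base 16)2e6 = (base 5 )10432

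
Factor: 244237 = 7^1*23^1* 37^1* 41^1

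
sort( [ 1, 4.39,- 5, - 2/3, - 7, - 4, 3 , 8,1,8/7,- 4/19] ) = [ - 7, - 5, - 4, - 2/3, - 4/19, 1,1,8/7,3, 4.39,8 ] 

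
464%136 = 56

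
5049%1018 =977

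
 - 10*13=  - 130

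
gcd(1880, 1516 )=4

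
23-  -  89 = 112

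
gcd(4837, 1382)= 691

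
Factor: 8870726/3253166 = 7^( - 1 )*23^(-1)*113^1*10103^( - 1 )*39251^1 = 4435363/1626583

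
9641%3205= 26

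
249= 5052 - 4803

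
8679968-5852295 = 2827673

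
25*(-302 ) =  - 7550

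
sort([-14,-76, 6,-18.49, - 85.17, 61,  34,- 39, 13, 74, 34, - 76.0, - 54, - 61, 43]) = [  -  85.17,-76,-76.0, - 61, - 54, - 39,-18.49,  -  14, 6,13, 34, 34 , 43,61,  74] 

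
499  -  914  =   - 415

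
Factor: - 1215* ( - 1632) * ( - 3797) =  - 7528995360= -  2^5*3^6*5^1 *17^1*3797^1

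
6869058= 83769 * 82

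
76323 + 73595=149918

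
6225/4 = 6225/4  =  1556.25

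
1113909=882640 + 231269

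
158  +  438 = 596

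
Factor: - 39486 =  - 2^1 * 3^1*6581^1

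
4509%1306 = 591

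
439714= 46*9559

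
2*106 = 212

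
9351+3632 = 12983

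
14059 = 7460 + 6599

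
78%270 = 78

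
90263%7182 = 4079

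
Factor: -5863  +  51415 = 2^4*3^1*13^1*73^1 = 45552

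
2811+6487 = 9298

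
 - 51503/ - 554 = 92 + 535/554 = 92.97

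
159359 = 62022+97337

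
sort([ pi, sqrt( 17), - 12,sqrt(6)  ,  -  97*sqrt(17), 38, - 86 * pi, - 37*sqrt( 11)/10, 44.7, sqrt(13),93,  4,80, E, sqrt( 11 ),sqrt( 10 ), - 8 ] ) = [ - 97*sqrt(17), - 86*pi, - 37*sqrt(11 )/10, - 12, -8,sqrt( 6 ), E,pi, sqrt( 10 ), sqrt(11) , sqrt( 13 ), 4,sqrt( 17) , 38, 44.7,  80 , 93]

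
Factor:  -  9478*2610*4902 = - 121263617160 = -2^3*3^3*5^1*7^1*19^1*29^1*43^1*677^1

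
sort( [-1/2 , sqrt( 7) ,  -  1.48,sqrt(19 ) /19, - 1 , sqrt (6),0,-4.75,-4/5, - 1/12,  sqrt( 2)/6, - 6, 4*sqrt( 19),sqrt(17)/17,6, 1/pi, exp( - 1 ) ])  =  [ -6 , - 4.75, - 1.48,-1,-4/5,- 1/2, - 1/12, 0 , sqrt(19 )/19, sqrt(2)/6, sqrt(17) /17,1/pi, exp( - 1) , sqrt(6),  sqrt( 7), 6,4*sqrt(19) ]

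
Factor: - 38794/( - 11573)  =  2^1*7^1* 17^1* 71^( - 1 ) = 238/71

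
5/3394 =5/3394 = 0.00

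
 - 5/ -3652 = 5/3652 = 0.00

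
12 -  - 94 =106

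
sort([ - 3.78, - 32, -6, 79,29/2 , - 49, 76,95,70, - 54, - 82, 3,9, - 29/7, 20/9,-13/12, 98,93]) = [ -82, - 54, - 49, - 32,-6, - 29/7, - 3.78,-13/12, 20/9,3,9, 29/2,70, 76,79,93, 95, 98 ]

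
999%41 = 15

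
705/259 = 2 + 187/259 = 2.72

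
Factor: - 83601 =-3^2*7^1*1327^1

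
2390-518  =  1872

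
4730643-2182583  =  2548060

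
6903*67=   462501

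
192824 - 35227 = 157597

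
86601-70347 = 16254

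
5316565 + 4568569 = 9885134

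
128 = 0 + 128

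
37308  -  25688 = 11620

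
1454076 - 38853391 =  - 37399315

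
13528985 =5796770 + 7732215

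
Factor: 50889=3^1*16963^1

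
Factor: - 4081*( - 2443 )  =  7^2*11^1*53^1*349^1 = 9969883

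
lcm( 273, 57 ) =5187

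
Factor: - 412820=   -  2^2 * 5^1*20641^1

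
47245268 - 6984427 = 40260841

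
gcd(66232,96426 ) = 974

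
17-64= - 47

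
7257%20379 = 7257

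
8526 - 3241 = 5285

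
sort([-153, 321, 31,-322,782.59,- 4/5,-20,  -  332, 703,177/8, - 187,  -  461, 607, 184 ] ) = [ - 461, - 332, - 322,- 187 , - 153,-20 ,  -  4/5, 177/8, 31,  184, 321, 607,  703, 782.59 ] 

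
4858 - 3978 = 880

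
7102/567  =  7102/567 =12.53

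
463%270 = 193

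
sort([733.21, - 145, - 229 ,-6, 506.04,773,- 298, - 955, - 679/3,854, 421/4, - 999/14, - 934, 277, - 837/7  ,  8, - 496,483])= [-955 ,- 934 , - 496 , - 298,- 229 ,- 679/3, - 145,-837/7,-999/14, - 6, 8, 421/4, 277, 483, 506.04, 733.21, 773, 854 ]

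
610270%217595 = 175080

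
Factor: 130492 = 2^2*17^1*19^1*101^1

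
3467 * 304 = 1053968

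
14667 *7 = 102669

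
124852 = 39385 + 85467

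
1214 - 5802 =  - 4588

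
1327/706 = 1 + 621/706=1.88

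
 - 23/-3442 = 23/3442= 0.01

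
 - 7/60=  - 1  +  53/60 = -0.12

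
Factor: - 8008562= -2^1 *4004281^1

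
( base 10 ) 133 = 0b10000101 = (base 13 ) a3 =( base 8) 205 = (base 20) 6d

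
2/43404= 1/21702 = 0.00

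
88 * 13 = 1144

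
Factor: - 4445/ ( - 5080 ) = 7/8 = 2^( - 3 )*7^1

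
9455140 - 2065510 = 7389630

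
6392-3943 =2449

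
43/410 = 43/410 = 0.10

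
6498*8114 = 52724772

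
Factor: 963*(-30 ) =  -  2^1*3^3*5^1*107^1 = -  28890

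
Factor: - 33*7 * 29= - 6699=- 3^1  *  7^1*11^1*29^1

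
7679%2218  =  1025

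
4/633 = 4/633= 0.01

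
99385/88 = 1129 + 3/8 = 1129.38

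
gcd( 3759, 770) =7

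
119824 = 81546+38278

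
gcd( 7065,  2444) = 1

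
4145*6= 24870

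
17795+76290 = 94085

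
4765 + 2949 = 7714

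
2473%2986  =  2473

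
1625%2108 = 1625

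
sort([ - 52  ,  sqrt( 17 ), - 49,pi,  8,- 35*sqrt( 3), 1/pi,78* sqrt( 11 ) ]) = [ - 35*sqrt( 3), - 52 , - 49,1/pi , pi, sqrt( 17), 8,  78 * sqrt(11 )] 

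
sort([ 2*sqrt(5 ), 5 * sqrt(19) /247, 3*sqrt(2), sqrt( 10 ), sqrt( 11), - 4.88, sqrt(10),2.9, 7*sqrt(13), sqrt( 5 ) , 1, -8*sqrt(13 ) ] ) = [-8*sqrt(13 ),- 4.88,5*sqrt(19) /247,  1, sqrt(5 ), 2.9, sqrt( 10), sqrt ( 10),  sqrt( 11), 3*sqrt( 2 ),2*sqrt(5), 7 * sqrt( 13 )]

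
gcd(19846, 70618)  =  2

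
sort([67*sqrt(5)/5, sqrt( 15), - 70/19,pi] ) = [ - 70/19,  pi,sqrt( 15),67 *sqrt(5 )/5]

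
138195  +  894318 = 1032513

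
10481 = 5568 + 4913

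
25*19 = 475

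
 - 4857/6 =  - 810 + 1/2 = - 809.50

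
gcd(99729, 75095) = 1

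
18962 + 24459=43421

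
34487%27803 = 6684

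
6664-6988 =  - 324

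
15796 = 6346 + 9450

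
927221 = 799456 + 127765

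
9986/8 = 4993/4 = 1248.25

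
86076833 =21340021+64736812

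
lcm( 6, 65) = 390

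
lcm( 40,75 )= 600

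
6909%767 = 6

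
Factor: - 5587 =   -  37^1*151^1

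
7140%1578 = 828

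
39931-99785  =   - 59854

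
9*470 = 4230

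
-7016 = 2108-9124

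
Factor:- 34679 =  - 34679^1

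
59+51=110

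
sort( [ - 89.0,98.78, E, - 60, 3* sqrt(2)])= [-89.0, - 60, E, 3*sqrt( 2), 98.78 ] 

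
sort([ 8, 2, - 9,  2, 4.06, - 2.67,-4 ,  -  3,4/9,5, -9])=[-9 , - 9,  -  4, - 3 , - 2.67, 4/9 , 2, 2, 4.06,5, 8]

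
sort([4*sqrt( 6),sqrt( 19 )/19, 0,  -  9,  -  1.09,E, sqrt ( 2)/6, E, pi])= [ - 9,-1.09,0,sqrt(19)/19,sqrt(2 )/6,E , E,pi,4 * sqrt(6) ]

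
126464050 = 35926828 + 90537222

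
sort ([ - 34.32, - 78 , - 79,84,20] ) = [-79, - 78, - 34.32, 20, 84 ] 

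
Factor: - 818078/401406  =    -  911/447=- 3^(-1)*149^( - 1 )*911^1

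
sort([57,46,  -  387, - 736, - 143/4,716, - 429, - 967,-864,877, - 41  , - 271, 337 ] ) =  [  -  967, - 864, - 736,-429,-387, - 271,-41 , - 143/4, 46,57,337,716, 877]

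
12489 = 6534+5955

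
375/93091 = 375/93091 = 0.00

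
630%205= 15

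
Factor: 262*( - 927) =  - 242874 = - 2^1*3^2*103^1 * 131^1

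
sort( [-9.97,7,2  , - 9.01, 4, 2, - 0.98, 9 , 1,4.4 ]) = [ - 9.97, - 9.01 ,-0.98 , 1,2,2, 4, 4.4,7, 9] 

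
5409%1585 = 654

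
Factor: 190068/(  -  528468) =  - 337/937 = - 337^1 * 937^( - 1)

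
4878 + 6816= 11694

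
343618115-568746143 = -225128028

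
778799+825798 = 1604597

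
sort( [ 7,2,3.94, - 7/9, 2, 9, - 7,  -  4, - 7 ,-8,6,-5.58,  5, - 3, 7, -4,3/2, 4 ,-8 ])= [ - 8, - 8, - 7, - 7, - 5.58, -4, - 4,  -  3,  -  7/9, 3/2,2 , 2, 3.94, 4, 5,6, 7, 7, 9 ] 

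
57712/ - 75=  - 57712/75 = - 769.49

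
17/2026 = 17/2026 = 0.01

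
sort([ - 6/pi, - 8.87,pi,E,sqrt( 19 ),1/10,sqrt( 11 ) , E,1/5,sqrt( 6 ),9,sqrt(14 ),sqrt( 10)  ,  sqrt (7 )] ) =[ - 8.87, - 6/pi,1/10,1/5,sqrt( 6 ) , sqrt( 7 ),E,E,pi,sqrt( 10),sqrt( 11),sqrt( 14 ), sqrt( 19 ),9] 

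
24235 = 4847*5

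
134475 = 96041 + 38434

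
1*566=566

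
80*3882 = 310560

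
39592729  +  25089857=64682586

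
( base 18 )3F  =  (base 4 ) 1011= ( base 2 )1000101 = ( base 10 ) 69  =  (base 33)23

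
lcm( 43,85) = 3655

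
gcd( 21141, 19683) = 729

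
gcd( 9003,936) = 3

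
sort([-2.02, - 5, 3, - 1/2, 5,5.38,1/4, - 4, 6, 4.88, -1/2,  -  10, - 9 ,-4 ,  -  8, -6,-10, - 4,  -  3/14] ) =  [ - 10, - 10, - 9, - 8, - 6,  -  5 ,-4, - 4, - 4,  -  2.02,- 1/2, - 1/2, -3/14,  1/4, 3, 4.88,  5, 5.38,6] 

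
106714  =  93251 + 13463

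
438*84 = 36792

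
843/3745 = 843/3745= 0.23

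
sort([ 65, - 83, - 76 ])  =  [-83,  -  76,65]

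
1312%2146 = 1312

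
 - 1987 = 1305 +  - 3292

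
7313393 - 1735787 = 5577606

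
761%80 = 41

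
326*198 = 64548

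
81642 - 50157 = 31485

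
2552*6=15312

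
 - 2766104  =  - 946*2924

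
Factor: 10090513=2069^1 * 4877^1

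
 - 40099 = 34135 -74234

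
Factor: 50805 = 3^2*5^1*1129^1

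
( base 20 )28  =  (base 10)48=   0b110000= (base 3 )1210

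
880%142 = 28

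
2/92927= 2/92927  =  0.00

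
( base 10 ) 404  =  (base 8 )624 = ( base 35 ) bj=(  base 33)c8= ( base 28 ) EC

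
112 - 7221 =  - 7109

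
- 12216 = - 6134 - 6082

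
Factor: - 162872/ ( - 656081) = 2^3*17^(- 1)*20359^1*38593^( - 1 ) 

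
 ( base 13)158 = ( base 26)98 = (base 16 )f2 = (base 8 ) 362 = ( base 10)242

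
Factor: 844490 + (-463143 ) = 381347^1  =  381347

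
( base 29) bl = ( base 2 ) 101010100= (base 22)fa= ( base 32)AK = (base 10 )340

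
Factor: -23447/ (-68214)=2^( - 1 )*3^( - 1)*  11369^( - 1)*23447^1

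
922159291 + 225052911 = 1147212202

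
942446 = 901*1046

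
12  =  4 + 8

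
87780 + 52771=140551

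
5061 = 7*723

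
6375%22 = 17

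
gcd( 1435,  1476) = 41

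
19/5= 19/5 = 3.80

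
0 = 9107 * 0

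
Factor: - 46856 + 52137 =5281^1= 5281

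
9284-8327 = 957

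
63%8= 7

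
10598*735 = 7789530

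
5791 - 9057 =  - 3266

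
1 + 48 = 49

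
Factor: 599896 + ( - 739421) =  - 139525 =- 5^2 * 5581^1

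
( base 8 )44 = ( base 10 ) 36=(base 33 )13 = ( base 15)26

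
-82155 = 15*( - 5477)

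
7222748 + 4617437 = 11840185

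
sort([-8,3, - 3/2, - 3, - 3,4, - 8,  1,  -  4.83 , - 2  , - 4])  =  [ - 8, - 8, - 4.83, - 4, - 3, - 3,-2,-3/2,1, 3,4 ]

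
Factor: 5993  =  13^1 * 461^1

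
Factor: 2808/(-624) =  - 2^( - 1 )*3^2 = - 9/2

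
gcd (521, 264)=1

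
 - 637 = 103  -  740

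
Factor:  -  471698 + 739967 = 3^1*223^1*401^1 = 268269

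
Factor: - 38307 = -3^1*113^2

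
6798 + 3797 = 10595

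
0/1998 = 0 = 0.00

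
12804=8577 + 4227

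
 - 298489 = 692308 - 990797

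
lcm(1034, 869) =81686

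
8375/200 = 335/8  =  41.88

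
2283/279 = 8+ 17/93 = 8.18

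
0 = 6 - 6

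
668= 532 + 136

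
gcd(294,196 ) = 98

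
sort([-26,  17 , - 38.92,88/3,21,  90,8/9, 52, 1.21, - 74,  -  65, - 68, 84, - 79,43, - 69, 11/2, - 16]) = [-79, - 74, - 69,- 68, - 65 , - 38.92, - 26, - 16 , 8/9, 1.21,11/2,17,  21, 88/3, 43, 52 , 84, 90]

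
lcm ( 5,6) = 30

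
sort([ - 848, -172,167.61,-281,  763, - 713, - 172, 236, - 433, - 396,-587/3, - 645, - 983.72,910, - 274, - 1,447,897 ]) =[ - 983.72,  -  848, - 713,-645,  -  433,  -  396, - 281, -274, - 587/3,-172 , -172, - 1,167.61,236, 447, 763, 897,910]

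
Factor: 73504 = 2^5 * 2297^1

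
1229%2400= 1229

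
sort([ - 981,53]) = [ - 981,53 ] 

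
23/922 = 23/922=   0.02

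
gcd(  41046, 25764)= 6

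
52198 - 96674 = -44476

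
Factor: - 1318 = -2^1*659^1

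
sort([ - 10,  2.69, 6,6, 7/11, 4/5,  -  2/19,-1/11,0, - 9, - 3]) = [ - 10 , - 9, - 3, - 2/19,-1/11, 0,7/11, 4/5,2.69, 6,  6 ] 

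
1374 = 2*687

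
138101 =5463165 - 5325064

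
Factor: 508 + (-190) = 318 = 2^1*3^1*53^1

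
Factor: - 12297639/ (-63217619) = 3^1 * 71^ (  -  1 )*521^( - 1)*1709^( -1 ) * 4099213^1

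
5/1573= 5/1573 = 0.00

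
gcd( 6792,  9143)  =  1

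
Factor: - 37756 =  - 2^2*9439^1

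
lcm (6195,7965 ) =55755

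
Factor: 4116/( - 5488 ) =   -  3/4  =  -  2^( -2)* 3^1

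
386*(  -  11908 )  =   - 4596488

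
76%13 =11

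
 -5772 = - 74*78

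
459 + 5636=6095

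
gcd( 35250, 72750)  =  750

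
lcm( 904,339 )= 2712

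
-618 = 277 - 895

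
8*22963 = 183704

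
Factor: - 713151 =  - 3^3 *61^1*433^1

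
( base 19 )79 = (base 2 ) 10001110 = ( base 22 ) 6A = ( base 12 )ba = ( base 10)142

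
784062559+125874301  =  909936860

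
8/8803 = 8/8803 = 0.00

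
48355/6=48355/6  =  8059.17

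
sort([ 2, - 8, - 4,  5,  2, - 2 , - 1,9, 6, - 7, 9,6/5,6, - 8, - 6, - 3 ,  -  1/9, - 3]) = [-8, - 8, - 7 , - 6, - 4, - 3, - 3, - 2, - 1,- 1/9,  6/5 , 2,  2, 5, 6,6,  9 , 9]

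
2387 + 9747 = 12134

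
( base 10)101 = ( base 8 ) 145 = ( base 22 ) 4d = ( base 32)35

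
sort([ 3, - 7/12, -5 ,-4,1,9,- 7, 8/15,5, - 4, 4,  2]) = [ - 7, - 5, -4, - 4 , - 7/12, 8/15,1,2,3,4,5, 9]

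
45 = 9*5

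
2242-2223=19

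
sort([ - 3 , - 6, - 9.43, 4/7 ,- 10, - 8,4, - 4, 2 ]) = [-10, - 9.43, - 8,-6,- 4, - 3,  4/7, 2,4] 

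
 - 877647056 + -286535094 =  - 1164182150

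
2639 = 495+2144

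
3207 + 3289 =6496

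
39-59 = -20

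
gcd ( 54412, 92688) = 4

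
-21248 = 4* (- 5312)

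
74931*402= 30122262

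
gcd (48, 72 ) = 24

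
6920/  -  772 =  - 9 + 7/193 = -8.96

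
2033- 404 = 1629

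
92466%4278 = 2628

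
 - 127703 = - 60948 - 66755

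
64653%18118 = 10299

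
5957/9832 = 5957/9832  =  0.61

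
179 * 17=3043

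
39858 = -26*( -1533)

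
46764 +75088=121852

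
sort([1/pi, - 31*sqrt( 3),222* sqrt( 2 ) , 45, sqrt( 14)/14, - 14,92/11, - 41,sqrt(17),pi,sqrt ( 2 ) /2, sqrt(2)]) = [ -31*sqrt(3 ), - 41,  -  14, sqrt(14 ) /14, 1/pi,sqrt( 2) /2, sqrt ( 2 ), pi, sqrt( 17), 92/11, 45,222*sqrt(2) ]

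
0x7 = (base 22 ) 7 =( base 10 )7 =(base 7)10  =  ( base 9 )7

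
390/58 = 6 + 21/29 = 6.72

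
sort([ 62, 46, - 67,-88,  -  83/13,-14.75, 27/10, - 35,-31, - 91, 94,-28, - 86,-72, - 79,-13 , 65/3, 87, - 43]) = [-91,-88, - 86,-79, - 72,-67, -43, - 35,-31,- 28, -14.75, - 13,-83/13,27/10,  65/3, 46,62, 87, 94]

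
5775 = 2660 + 3115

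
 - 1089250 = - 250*4357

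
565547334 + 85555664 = 651102998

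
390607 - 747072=-356465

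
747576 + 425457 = 1173033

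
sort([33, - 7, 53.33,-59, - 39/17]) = [ - 59, - 7, - 39/17, 33,53.33]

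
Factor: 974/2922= 1/3 = 3^( - 1)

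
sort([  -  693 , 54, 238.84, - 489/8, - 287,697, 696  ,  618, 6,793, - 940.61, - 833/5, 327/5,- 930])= [-940.61, - 930, - 693, - 287,-833/5,- 489/8,6,54,  327/5 , 238.84, 618,696,697,793 ]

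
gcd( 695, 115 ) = 5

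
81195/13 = 6245  +  10/13  =  6245.77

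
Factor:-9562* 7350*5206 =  -365881324200 = -2^3*3^1*5^2*7^3 * 19^1*137^1*683^1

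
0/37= 0= 0.00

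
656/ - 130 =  - 6 + 62/65 = -5.05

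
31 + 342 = 373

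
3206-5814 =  - 2608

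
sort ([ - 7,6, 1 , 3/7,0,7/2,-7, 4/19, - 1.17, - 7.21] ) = [ - 7.21, - 7, - 7,-1.17,  0, 4/19, 3/7,1,7/2, 6 ] 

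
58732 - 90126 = -31394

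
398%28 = 6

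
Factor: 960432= 2^4*3^1*11^1*17^1*107^1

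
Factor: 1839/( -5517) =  - 3^(- 1) = - 1/3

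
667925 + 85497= 753422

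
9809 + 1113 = 10922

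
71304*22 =1568688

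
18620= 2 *9310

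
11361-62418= - 51057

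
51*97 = 4947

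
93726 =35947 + 57779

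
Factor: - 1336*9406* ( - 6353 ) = 79834440848 = 2^4*167^1*4703^1*6353^1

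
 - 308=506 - 814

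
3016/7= 3016/7 = 430.86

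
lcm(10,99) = 990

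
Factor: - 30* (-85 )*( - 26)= - 66300 = - 2^2 * 3^1*5^2*13^1 * 17^1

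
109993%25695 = 7213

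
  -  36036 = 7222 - 43258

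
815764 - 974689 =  -158925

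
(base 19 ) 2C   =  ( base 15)35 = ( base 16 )32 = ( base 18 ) 2E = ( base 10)50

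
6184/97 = 6184/97 =63.75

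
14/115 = 14/115 = 0.12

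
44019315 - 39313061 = 4706254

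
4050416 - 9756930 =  - 5706514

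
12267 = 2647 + 9620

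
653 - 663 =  - 10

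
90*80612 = 7255080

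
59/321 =59/321 = 0.18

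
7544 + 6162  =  13706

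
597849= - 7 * (-85407)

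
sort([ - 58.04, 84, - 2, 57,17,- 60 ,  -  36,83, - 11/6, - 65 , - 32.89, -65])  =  [- 65, - 65,-60, - 58.04, - 36, - 32.89, - 2,- 11/6,  17,  57,83,84 ]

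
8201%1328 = 233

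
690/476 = 345/238 = 1.45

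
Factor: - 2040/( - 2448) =5/6=2^( - 1)*3^ ( - 1) * 5^1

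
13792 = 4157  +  9635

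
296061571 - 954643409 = -658581838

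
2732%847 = 191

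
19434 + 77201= 96635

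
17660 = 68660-51000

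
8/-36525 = - 8/36525 = - 0.00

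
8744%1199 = 351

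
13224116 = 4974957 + 8249159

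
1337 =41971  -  40634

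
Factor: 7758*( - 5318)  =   - 2^2*3^2*431^1*2659^1=- 41257044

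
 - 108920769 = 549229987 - 658150756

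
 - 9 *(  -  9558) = 86022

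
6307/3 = 2102+1/3 =2102.33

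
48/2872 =6/359 =0.02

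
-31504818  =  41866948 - 73371766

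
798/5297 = 798/5297=0.15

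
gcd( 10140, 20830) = 10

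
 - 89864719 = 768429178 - 858293897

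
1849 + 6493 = 8342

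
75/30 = 2 + 1/2 = 2.50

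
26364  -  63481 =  -37117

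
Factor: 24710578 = 2^1*281^1*43969^1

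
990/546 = 165/91 = 1.81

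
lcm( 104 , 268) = 6968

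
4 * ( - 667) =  -2668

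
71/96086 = 71/96086= 0.00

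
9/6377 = 9/6377 = 0.00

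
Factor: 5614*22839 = 2^1*3^1*7^1 * 23^1*331^1*401^1 = 128218146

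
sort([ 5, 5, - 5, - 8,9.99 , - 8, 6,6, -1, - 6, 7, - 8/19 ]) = [ - 8, - 8, - 6  , - 5,- 1 , - 8/19, 5 , 5, 6, 6,7, 9.99]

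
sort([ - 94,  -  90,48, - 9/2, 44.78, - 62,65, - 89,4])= [  -  94, - 90, - 89  , - 62, - 9/2,4,  44.78,48, 65 ] 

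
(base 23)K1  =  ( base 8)715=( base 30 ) fb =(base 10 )461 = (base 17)1a2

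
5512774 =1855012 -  - 3657762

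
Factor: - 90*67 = -6030 = -2^1 *3^2*5^1 * 67^1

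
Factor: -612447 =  - 3^1*11^1*67^1*277^1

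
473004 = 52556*9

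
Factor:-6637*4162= - 27623194 = - 2^1*2081^1*6637^1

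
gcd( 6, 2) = 2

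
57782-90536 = -32754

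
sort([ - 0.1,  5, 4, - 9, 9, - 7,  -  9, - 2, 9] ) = [ - 9, - 9, - 7, - 2, - 0.1, 4,5, 9, 9 ] 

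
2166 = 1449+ 717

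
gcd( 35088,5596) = 4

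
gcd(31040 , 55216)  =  16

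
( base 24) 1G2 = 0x3C2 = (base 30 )122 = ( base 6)4242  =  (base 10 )962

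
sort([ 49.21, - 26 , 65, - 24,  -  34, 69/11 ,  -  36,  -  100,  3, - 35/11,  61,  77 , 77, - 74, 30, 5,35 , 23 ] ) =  [ -100,-74, - 36, -34,  -  26,-24,-35/11,3, 5, 69/11,23, 30, 35 , 49.21,  61 , 65,  77 , 77 ] 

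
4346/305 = 4346/305=14.25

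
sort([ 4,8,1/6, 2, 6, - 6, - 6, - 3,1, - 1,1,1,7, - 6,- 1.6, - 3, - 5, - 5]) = [-6,  -  6,  -  6,- 5, - 5, - 3, - 3, - 1.6,- 1,1/6,1, 1,1,2, 4,6,7,8]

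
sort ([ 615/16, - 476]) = [-476,615/16] 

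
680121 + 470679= 1150800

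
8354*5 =41770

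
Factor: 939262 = 2^1*469631^1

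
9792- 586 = 9206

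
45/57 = 15/19 = 0.79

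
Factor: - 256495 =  - 5^1*43^1 * 1193^1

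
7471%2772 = 1927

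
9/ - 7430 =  - 1 + 7421/7430 = -0.00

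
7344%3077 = 1190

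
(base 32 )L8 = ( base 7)1661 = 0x2a8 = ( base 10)680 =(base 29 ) nd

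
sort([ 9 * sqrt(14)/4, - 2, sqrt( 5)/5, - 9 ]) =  [ - 9,  -  2, sqrt ( 5)/5, 9*sqrt( 14) /4 ]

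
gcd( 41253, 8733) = 3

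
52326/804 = 8721/134  =  65.08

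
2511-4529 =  -2018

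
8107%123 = 112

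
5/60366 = 5/60366  =  0.00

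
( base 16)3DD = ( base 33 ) tw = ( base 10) 989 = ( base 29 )153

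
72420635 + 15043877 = 87464512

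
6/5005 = 6/5005  =  0.00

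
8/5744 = 1/718 = 0.00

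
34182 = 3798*9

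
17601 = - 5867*( - 3 ) 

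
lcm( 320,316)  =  25280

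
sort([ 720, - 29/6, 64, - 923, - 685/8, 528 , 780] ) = [ - 923, - 685/8, - 29/6 , 64,  528, 720, 780]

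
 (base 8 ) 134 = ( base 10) 92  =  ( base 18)52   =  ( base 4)1130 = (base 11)84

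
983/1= 983 = 983.00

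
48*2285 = 109680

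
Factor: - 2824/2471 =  - 8/7 = -2^3 * 7^(- 1)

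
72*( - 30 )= - 2160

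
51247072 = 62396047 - 11148975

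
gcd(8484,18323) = 1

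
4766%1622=1522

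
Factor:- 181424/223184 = - 391/481   =  - 13^( - 1) *17^1*23^1*37^( - 1)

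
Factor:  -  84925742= -2^1*11^1*479^1*8059^1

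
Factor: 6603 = 3^1 *31^1 * 71^1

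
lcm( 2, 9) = 18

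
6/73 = 6/73 = 0.08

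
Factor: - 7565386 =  - 2^1 * 311^1*12163^1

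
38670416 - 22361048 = 16309368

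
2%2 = 0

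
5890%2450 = 990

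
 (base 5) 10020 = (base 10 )635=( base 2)1001111011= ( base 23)14E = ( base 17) 236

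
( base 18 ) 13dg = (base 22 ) ece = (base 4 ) 1232032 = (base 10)7054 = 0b1101110001110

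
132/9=44/3  =  14.67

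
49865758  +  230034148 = 279899906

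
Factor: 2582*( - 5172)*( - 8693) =116087226072 = 2^3 * 3^1* 431^1*1291^1*8693^1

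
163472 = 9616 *17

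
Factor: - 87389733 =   -  3^1*241^1*120871^1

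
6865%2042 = 739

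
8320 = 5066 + 3254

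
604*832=502528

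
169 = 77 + 92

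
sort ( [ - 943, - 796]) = [ - 943, - 796] 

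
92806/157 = 92806/157= 591.12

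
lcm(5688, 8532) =17064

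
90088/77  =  1169 + 75/77  =  1169.97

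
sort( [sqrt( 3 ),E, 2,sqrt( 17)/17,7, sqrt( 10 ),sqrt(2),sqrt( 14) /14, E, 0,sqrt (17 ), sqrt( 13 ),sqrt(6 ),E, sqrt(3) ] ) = [ 0,  sqrt(17)/17,sqrt( 14)/14,  sqrt(2) , sqrt( 3),sqrt( 3), 2,sqrt (6 ),E, E, E,sqrt(10 ) , sqrt( 13 ),sqrt( 17),  7 ] 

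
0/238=0 = 0.00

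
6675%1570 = 395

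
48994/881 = 55 + 539/881 = 55.61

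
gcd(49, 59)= 1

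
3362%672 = 2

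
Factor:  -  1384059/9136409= - 3^1*37^2*103^( - 1)*107^( - 1)*337^1*829^( - 1)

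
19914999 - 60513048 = -40598049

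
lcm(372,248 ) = 744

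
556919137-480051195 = 76867942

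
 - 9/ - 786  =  3/262 = 0.01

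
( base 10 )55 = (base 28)1r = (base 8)67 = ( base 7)106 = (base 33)1M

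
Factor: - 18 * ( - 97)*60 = 104760 = 2^3 * 3^3*5^1*97^1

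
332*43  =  14276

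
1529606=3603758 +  - 2074152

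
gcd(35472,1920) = 48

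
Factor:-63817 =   -  13^1 * 4909^1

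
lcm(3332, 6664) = 6664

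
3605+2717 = 6322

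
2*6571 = 13142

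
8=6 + 2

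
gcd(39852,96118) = 2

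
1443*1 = 1443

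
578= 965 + -387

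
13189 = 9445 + 3744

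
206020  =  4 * 51505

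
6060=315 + 5745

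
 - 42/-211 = 42/211 = 0.20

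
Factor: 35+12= 47^1 = 47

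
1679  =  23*73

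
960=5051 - 4091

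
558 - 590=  - 32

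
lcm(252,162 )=2268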